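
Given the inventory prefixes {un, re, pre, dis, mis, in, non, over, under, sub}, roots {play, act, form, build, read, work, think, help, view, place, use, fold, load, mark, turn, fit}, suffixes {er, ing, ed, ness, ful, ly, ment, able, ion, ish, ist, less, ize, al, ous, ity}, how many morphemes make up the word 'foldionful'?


Segmenting 'foldionful' against the inventory:
  'fold' -> root (morpheme 1)
  'ion' -> suffix (morpheme 2)
  'ful' -> suffix (morpheme 3)
Total morphemes: 3

3


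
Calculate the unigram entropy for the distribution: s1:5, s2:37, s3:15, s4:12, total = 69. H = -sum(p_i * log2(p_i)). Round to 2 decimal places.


Computing entropy H = -sum(p_i * log2(p_i)):
  s1: p = 5/69 = 0.0725, -p*log2(p) = 0.2744
  s2: p = 37/69 = 0.5362, -p*log2(p) = 0.4821
  s3: p = 15/69 = 0.2174, -p*log2(p) = 0.4786
  s4: p = 12/69 = 0.1739, -p*log2(p) = 0.4389
H = sum of terms = 1.6740
Rounded to 2 decimals: 1.67

1.67


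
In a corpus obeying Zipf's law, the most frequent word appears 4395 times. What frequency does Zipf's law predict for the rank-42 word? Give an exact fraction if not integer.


Zipf's law: freq(rank) = f1 / rank
f1 = 4395, rank = 42
freq = 4395 / 42
GCD(4395, 42) = 3
Simplified: 1465/14

1465/14


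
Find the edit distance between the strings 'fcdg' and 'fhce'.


Building DP table for s1='fcdg' (len 4) and s2='fhce' (len 4):
       f  h  c  e
    0  1  2  3  4
  f 1  0  1  2  3
  c 2  1  1  1  2
  d 3  2  2  2  2
  g 4  3  3  3  3
Edit distance = dp[4][4] = 3

3


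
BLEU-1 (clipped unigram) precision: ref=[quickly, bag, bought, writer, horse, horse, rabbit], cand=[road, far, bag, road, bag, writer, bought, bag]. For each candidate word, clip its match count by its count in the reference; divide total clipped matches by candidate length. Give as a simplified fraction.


Reference word counts: {'bag': 1, 'bought': 1, 'horse': 2, 'quickly': 1, 'rabbit': 1, 'writer': 1}
Checking each candidate word (with clipping):
  'road' -> not in reference -> no match (matches: 0)
  'far' -> not in reference -> no match (matches: 0)
  'bag' -> in reference (ref count 1, used 1/1) -> match (matches: 1)
  'road' -> not in reference -> no match (matches: 1)
  'bag' -> ref count 1 already used up (1/1) -> clipped, no match (matches: 1)
  'writer' -> in reference (ref count 1, used 1/1) -> match (matches: 2)
  'bought' -> in reference (ref count 1, used 1/1) -> match (matches: 3)
  'bag' -> ref count 1 already used up (1/1) -> clipped, no match (matches: 3)
Clipped matches: 3, Candidate length: 8
Precision = 3/8

3/8


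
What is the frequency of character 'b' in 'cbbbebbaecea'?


Scanning 'cbbbebbaecea' for 'b':
  Position 1: 'b' -> MATCH (count: 1)
  Position 2: 'b' -> MATCH (count: 2)
  Position 3: 'b' -> MATCH (count: 3)
  Position 5: 'b' -> MATCH (count: 4)
  Position 6: 'b' -> MATCH (count: 5)
Total occurrences of 'b': 5

5


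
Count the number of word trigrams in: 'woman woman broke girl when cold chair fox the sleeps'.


Word trigrams from [10] words:
  Trigram 1: (woman woman broke)
  Trigram 2: (woman broke girl)
  Trigram 3: (broke girl when)
  Trigram 4: (girl when cold)
  Trigram 5: (when cold chair)
  Trigram 6: (cold chair fox)
  Trigram 7: (chair fox the)
  Trigram 8: (fox the sleeps)
Total word trigrams: 10 - 2 = 8

8


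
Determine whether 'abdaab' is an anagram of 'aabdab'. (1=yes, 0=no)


Sort characters of 'abdaab': 'aaabbd'
Sort characters of 'aabdab': 'aaabbd'
Sorted forms match -> they ARE anagrams
Result: 1

1


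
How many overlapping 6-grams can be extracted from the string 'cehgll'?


String 'cehgll' has length L = 6.
Number of overlapping n-grams = L - n + 1
Substituting: 6 - 6 + 1 = 1

1


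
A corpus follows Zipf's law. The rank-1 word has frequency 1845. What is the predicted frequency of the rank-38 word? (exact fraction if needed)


Zipf's law: freq(rank) = f1 / rank
f1 = 1845, rank = 38
freq = 1845 / 38
GCD(1845, 38) = 1
Simplified: 1845/38

1845/38


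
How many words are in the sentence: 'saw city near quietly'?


Counting words by splitting on spaces:
  Word 1: 'saw'
  Word 2: 'city'
  Word 3: 'near'
  Word 4: 'quietly'
Total words: 4

4


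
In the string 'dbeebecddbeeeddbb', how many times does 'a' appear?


Scanning 'dbeebecddbeeeddbb' for 'a':
  No matches found.
Total occurrences of 'a': 0

0


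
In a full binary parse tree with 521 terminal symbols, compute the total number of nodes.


Leaf nodes (terminals): 521
Internal nodes = n - 1 = 521 - 1 = 520
Total = leaves + internal = 521 + 520 = 1041

1041


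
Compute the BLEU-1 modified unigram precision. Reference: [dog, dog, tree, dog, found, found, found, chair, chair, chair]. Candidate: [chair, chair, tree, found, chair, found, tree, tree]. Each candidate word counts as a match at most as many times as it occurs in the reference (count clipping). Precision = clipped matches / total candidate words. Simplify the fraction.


Reference word counts: {'chair': 3, 'dog': 3, 'found': 3, 'tree': 1}
Checking each candidate word (with clipping):
  'chair' -> in reference (ref count 3, used 1/3) -> match (matches: 1)
  'chair' -> in reference (ref count 3, used 2/3) -> match (matches: 2)
  'tree' -> in reference (ref count 1, used 1/1) -> match (matches: 3)
  'found' -> in reference (ref count 3, used 1/3) -> match (matches: 4)
  'chair' -> in reference (ref count 3, used 3/3) -> match (matches: 5)
  'found' -> in reference (ref count 3, used 2/3) -> match (matches: 6)
  'tree' -> ref count 1 already used up (1/1) -> clipped, no match (matches: 6)
  'tree' -> ref count 1 already used up (1/1) -> clipped, no match (matches: 6)
Clipped matches: 6, Candidate length: 8
Precision = 6/8 = 3/4

3/4


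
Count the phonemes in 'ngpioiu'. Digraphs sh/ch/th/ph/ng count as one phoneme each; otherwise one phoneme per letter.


Parsing 'ngpioiu' greedily, digraphs first:
  'ng' -> digraph (1 consonant phoneme) (phonemes so far: 1)
  'p' -> consonant phoneme (phonemes so far: 2)
  'i' -> vowel phoneme (phonemes so far: 3)
  'o' -> vowel phoneme (phonemes so far: 4)
  'i' -> vowel phoneme (phonemes so far: 5)
  'u' -> vowel phoneme (phonemes so far: 6)
Total phonemes: 6

6


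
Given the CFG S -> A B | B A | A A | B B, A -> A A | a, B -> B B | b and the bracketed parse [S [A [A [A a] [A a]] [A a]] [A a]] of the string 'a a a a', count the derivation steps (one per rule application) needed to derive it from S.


Every bracketed nonterminal node [X ...] in the tree is produced by exactly one rule application.
Reading the tree off as a leftmost derivation:
  Step 1: S  =>  A A   (applied S -> A A)
  Step 2: A A  =>  A A A   (applied A -> A A)
  Step 3: A A A  =>  A A A A   (applied A -> A A)
  Step 4: A A A A  =>  a A A A   (applied A -> a)
  Step 5: a A A A  =>  a a A A   (applied A -> a)
  Step 6: a a A A  =>  a a a A   (applied A -> a)
  Step 7: a a a A  =>  a a a a   (applied A -> a)
Final yield: a a a a
Total rewrite steps: 7

7


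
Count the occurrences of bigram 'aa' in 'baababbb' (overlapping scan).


Scanning 'baababbb' for bigram 'aa':
  Position 0: 'ba' -> no
  Position 1: 'aa' -> MATCH
  Position 2: 'ab' -> no
  Position 3: 'ba' -> no
  Position 4: 'ab' -> no
  Position 5: 'bb' -> no
  Position 6: 'bb' -> no
Total matches: 1

1


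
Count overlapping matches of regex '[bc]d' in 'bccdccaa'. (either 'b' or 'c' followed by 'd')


Pattern: [bc]d means either 'b' or 'c' followed by 'd'.
Scanning 'bccdccaa' position-by-position:
  Pos 0: window 'bc' -> no
  Pos 1: window 'cc' -> no
  Pos 2: window 'cd' -> MATCH
  Pos 3: window 'dc' -> no
  Pos 4: window 'cc' -> no
  Pos 5: window 'ca' -> no
  Pos 6: window 'aa' -> no
  Pos 7: window 'a' -> no
Total matches: 1

1


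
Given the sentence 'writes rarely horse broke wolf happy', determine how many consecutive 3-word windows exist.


Word trigrams from [6] words:
  Trigram 1: (writes rarely horse)
  Trigram 2: (rarely horse broke)
  Trigram 3: (horse broke wolf)
  Trigram 4: (broke wolf happy)
Total word trigrams: 6 - 2 = 4

4


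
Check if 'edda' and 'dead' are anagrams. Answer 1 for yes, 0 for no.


Sort characters of 'edda': 'adde'
Sort characters of 'dead': 'adde'
Sorted forms match -> they ARE anagrams
Result: 1

1


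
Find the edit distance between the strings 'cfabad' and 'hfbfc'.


Building DP table for s1='cfabad' (len 6) and s2='hfbfc' (len 5):
       h  f  b  f  c
    0  1  2  3  4  5
  c 1  1  2  3  4  4
  f 2  2  1  2  3  4
  a 3  3  2  2  3  4
  b 4  4  3  2  3  4
  a 5  5  4  3  3  4
  d 6  6  5  4  4  4
Edit distance = dp[6][5] = 4

4


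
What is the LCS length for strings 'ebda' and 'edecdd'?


DP table for LCS of 'ebda' and 'edecdd':
       e  d  e  c  d  d
    0  0  0  0  0  0  0
  e 0  1  1  1  1  1  1
  b 0  1  1  1  1  1  1
  d 0  1  2  2  2  2  2
  a 0  1  2  2  2  2  2
LCS: 'ed'
LCS length = 2

2


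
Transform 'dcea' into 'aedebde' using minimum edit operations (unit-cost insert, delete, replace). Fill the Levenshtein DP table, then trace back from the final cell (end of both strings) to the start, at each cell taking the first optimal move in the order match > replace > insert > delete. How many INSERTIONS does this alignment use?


Edit distance = 6. Backtracking from cell (4, 7) with preference match > replace > insert > delete,
then listing the resulting alignment 'dcea' -> 'aedebde' left to right:
  Step 1: insert 'a' [insertion #1]
  Step 2: insert 'e' [insertion #2]
  Step 3: keep 'd'
  Step 4: insert 'e' [insertion #3]
  Step 5: replace c->b
  Step 6: replace e->d
  Step 7: replace a->e
Total insertions: 3

3


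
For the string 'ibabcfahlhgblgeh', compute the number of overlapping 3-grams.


String 'ibabcfahlhgblgeh' has length L = 16.
Number of overlapping n-grams = L - n + 1
Substituting: 16 - 3 + 1 = 14

14


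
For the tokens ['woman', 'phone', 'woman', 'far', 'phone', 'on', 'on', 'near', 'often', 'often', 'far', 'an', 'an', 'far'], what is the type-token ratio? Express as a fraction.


Tokens: 14
Unique types: ('an', 'far', 'near', 'often', 'on', 'phone', 'woman') = 7
TTR = 7/14
Simplify: divide both by 7 -> 1/2
TTR = 1/2

1/2


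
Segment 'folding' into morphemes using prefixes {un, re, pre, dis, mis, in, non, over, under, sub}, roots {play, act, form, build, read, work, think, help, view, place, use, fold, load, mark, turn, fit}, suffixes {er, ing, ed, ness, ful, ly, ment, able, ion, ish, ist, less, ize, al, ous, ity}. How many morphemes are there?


Segmenting 'folding' against the inventory:
  'fold' -> root (morpheme 1)
  'ing' -> suffix (morpheme 2)
Total morphemes: 2

2


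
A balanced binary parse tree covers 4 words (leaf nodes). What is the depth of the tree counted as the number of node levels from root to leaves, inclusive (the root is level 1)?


In a balanced binary tree with n leaves the deepest leaf is ceil(log2(n)) edges below the root,
so counting node levels inclusive of root and leaves gives ceil(log2(n)) + 1 levels.
log2(4) = 2.0000
ceil(2.0000) = 2
levels = 2 + 1 = 3

3


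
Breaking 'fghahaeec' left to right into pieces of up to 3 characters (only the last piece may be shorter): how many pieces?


'fghahaeec' has 9 characters.
Chunking with max size 3:
  Chunk 1: 'fgh' (positions 0-2)
  Chunk 2: 'aha' (positions 3-5)
  Chunk 3: 'eec' (positions 6-8)
Total chunks: ceil(9 / 3) = 3

3


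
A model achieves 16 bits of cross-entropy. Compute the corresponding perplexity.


Perplexity formula: PP = 2^H
H = 16
PP = 2^16
PP = 2^16 = 65536

65536


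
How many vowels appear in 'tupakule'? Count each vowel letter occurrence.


Scanning each character of 'tupakule':
  Position 1: 't' -> consonant (running count: 0)
  Position 2: 'u' -> vowel (running count: 1)
  Position 3: 'p' -> consonant (running count: 1)
  Position 4: 'a' -> vowel (running count: 2)
  Position 5: 'k' -> consonant (running count: 2)
  Position 6: 'u' -> vowel (running count: 3)
  Position 7: 'l' -> consonant (running count: 3)
  Position 8: 'e' -> vowel (running count: 4)
Total vowels: 4

4


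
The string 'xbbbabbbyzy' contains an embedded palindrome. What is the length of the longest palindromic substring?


Scanning 'xbbbabbbyzy' for palindromic substrings.
Substring at positions 1-7: 'bbbabbb'.
Check: reverse('bbbabbb') = 'bbbabbb' -> palindrome confirmed.
Neighbouring characters ('x' / 'y') break symmetry, so it cannot extend further.
No longer palindromic substring exists; longest length = 7

7


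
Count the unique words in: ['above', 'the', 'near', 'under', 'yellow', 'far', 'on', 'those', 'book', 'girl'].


Listing all tokens and tracking unique types:
  Token 1: 'above' -> NEW (unique so far: 1)
  Token 2: 'the' -> NEW (unique so far: 2)
  Token 3: 'near' -> NEW (unique so far: 3)
  Token 4: 'under' -> NEW (unique so far: 4)
  Token 5: 'yellow' -> NEW (unique so far: 5)
  Token 6: 'far' -> NEW (unique so far: 6)
  Token 7: 'on' -> NEW (unique so far: 7)
  Token 8: 'those' -> NEW (unique so far: 8)
  Token 9: 'book' -> NEW (unique so far: 9)
  Token 10: 'girl' -> NEW (unique so far: 10)
Unique types: ('above', 'book', 'far', 'girl', 'near', 'on', 'the', 'those', 'under', 'yellow')
Vocabulary size: 10

10


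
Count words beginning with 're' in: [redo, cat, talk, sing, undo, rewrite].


Checking each word for prefix 're':
  'redo' -> YES, starts with 're' (count: 1)
  'cat' -> no (count: 1)
  'talk' -> no (count: 1)
  'sing' -> no (count: 1)
  'undo' -> no (count: 1)
  'rewrite' -> YES, starts with 're' (count: 2)
Total with prefix 're': 2

2


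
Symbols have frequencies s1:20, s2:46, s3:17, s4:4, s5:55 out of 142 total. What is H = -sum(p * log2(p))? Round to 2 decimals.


Computing entropy H = -sum(p_i * log2(p_i)):
  s1: p = 20/142 = 0.1408, -p*log2(p) = 0.3983
  s2: p = 46/142 = 0.3239, -p*log2(p) = 0.5268
  s3: p = 17/142 = 0.1197, -p*log2(p) = 0.3666
  s4: p = 4/142 = 0.0282, -p*log2(p) = 0.1451
  s5: p = 55/142 = 0.3873, -p*log2(p) = 0.5300
H = sum of terms = 1.9668
Rounded to 2 decimals: 1.97

1.97


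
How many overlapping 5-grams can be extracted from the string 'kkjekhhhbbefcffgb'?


String 'kkjekhhhbbefcffgb' has length L = 17.
Number of overlapping n-grams = L - n + 1
Substituting: 17 - 5 + 1 = 13

13


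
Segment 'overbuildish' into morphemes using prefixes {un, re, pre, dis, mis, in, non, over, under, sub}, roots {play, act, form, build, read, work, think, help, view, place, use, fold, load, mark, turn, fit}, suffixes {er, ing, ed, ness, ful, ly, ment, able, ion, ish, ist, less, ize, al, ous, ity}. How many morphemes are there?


Segmenting 'overbuildish' against the inventory:
  'over' -> prefix (morpheme 1)
  'build' -> root (morpheme 2)
  'ish' -> suffix (morpheme 3)
Total morphemes: 3

3


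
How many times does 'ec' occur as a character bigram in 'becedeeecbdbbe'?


Scanning 'becedeeecbdbbe' for bigram 'ec':
  Position 0: 'be' -> no
  Position 1: 'ec' -> MATCH
  Position 2: 'ce' -> no
  Position 3: 'ed' -> no
  Position 4: 'de' -> no
  Position 5: 'ee' -> no
  Position 6: 'ee' -> no
  Position 7: 'ec' -> MATCH
  Position 8: 'cb' -> no
  Position 9: 'bd' -> no
  Position 10: 'db' -> no
  Position 11: 'bb' -> no
  Position 12: 'be' -> no
Total matches: 2

2


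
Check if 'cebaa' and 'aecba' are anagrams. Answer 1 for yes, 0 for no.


Sort characters of 'cebaa': 'aabce'
Sort characters of 'aecba': 'aabce'
Sorted forms match -> they ARE anagrams
Result: 1

1


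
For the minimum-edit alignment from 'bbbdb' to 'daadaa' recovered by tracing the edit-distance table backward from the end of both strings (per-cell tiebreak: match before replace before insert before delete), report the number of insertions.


Edit distance = 5. Backtracking from cell (5, 6) with preference match > replace > insert > delete,
then listing the resulting alignment 'bbbdb' -> 'daadaa' left to right:
  Step 1: replace b->d
  Step 2: replace b->a
  Step 3: replace b->a
  Step 4: keep 'd'
  Step 5: insert 'a' [insertion #1]
  Step 6: replace b->a
Total insertions: 1

1


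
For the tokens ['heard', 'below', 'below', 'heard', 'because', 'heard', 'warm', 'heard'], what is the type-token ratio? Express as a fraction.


Tokens: 8
Unique types: ('because', 'below', 'heard', 'warm') = 4
TTR = 4/8
Simplify: divide both by 4 -> 1/2
TTR = 1/2

1/2


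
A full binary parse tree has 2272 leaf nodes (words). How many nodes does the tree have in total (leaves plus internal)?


Leaf nodes (terminals): 2272
Internal nodes = n - 1 = 2272 - 1 = 2271
Total = leaves + internal = 2272 + 2271 = 4543

4543


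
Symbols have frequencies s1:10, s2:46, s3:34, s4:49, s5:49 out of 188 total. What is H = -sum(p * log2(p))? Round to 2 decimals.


Computing entropy H = -sum(p_i * log2(p_i)):
  s1: p = 10/188 = 0.0532, -p*log2(p) = 0.2251
  s2: p = 46/188 = 0.2447, -p*log2(p) = 0.4970
  s3: p = 34/188 = 0.1809, -p*log2(p) = 0.4462
  s4: p = 49/188 = 0.2606, -p*log2(p) = 0.5056
  s5: p = 49/188 = 0.2606, -p*log2(p) = 0.5056
H = sum of terms = 2.1795
Rounded to 2 decimals: 2.18

2.18


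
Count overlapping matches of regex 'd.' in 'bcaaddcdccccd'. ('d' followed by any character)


Pattern: d. means 'd' followed by any character.
Scanning 'bcaaddcdccccd' position-by-position:
  Pos 0: window 'bc' -> no
  Pos 1: window 'ca' -> no
  Pos 2: window 'aa' -> no
  Pos 3: window 'ad' -> no
  Pos 4: window 'dd' -> MATCH
  Pos 5: window 'dc' -> MATCH
  Pos 6: window 'cd' -> no
  Pos 7: window 'dc' -> MATCH
  Pos 8: window 'cc' -> no
  Pos 9: window 'cc' -> no
  Pos 10: window 'cc' -> no
  Pos 11: window 'cd' -> no
  Pos 12: window 'd' -> no
Total matches: 3

3


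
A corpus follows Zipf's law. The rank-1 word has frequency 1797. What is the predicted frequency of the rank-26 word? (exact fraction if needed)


Zipf's law: freq(rank) = f1 / rank
f1 = 1797, rank = 26
freq = 1797 / 26
GCD(1797, 26) = 1
Simplified: 1797/26

1797/26


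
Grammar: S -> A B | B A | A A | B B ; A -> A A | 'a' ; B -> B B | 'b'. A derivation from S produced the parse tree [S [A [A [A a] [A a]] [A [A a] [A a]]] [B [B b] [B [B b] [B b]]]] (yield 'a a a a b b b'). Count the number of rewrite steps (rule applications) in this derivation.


Every bracketed nonterminal node [X ...] in the tree is produced by exactly one rule application.
Reading the tree off as a leftmost derivation:
  Step 1: S  =>  A B   (applied S -> A B)
  Step 2: A B  =>  A A B   (applied A -> A A)
  Step 3: A A B  =>  A A A B   (applied A -> A A)
  Step 4: A A A B  =>  a A A B   (applied A -> a)
  Step 5: a A A B  =>  a a A B   (applied A -> a)
  Step 6: a a A B  =>  a a A A B   (applied A -> A A)
  Step 7: a a A A B  =>  a a a A B   (applied A -> a)
  Step 8: a a a A B  =>  a a a a B   (applied A -> a)
  Step 9: a a a a B  =>  a a a a B B   (applied B -> B B)
  Step 10: a a a a B B  =>  a a a a b B   (applied B -> b)
  Step 11: a a a a b B  =>  a a a a b B B   (applied B -> B B)
  Step 12: a a a a b B B  =>  a a a a b b B   (applied B -> b)
  Step 13: a a a a b b B  =>  a a a a b b b   (applied B -> b)
Final yield: a a a a b b b
Total rewrite steps: 13

13


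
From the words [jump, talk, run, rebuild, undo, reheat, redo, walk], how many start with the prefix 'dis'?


Checking each word for prefix 'dis':
  'jump' -> no (count: 0)
  'talk' -> no (count: 0)
  'run' -> no (count: 0)
  'rebuild' -> no (count: 0)
  'undo' -> no (count: 0)
  'reheat' -> no (count: 0)
  'redo' -> no (count: 0)
  'walk' -> no (count: 0)
Total with prefix 'dis': 0

0


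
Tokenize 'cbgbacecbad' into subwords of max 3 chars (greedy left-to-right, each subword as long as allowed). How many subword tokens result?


'cbgbacecbad' has 11 characters.
Chunking with max size 3:
  Chunk 1: 'cbg' (positions 0-2)
  Chunk 2: 'bac' (positions 3-5)
  Chunk 3: 'ecb' (positions 6-8)
  Chunk 4: 'ad' (positions 9-10)
Total chunks: ceil(11 / 3) = 4

4


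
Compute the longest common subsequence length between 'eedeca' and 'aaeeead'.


DP table for LCS of 'eedeca' and 'aaeeead':
       a  a  e  e  e  a  d
    0  0  0  0  0  0  0  0
  e 0  0  0  1  1  1  1  1
  e 0  0  0  1  2  2  2  2
  d 0  0  0  1  2  2  2  3
  e 0  0  0  1  2  3  3  3
  c 0  0  0  1  2  3  3  3
  a 0  1  1  1  2  3  4  4
LCS: 'eeea'
LCS length = 4

4


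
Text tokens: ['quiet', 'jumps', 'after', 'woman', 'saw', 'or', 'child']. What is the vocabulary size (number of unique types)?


Listing all tokens and tracking unique types:
  Token 1: 'quiet' -> NEW (unique so far: 1)
  Token 2: 'jumps' -> NEW (unique so far: 2)
  Token 3: 'after' -> NEW (unique so far: 3)
  Token 4: 'woman' -> NEW (unique so far: 4)
  Token 5: 'saw' -> NEW (unique so far: 5)
  Token 6: 'or' -> NEW (unique so far: 6)
  Token 7: 'child' -> NEW (unique so far: 7)
Unique types: ('after', 'child', 'jumps', 'or', 'quiet', 'saw', 'woman')
Vocabulary size: 7

7


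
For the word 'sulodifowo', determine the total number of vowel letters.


Scanning each character of 'sulodifowo':
  Position 1: 's' -> consonant (running count: 0)
  Position 2: 'u' -> vowel (running count: 1)
  Position 3: 'l' -> consonant (running count: 1)
  Position 4: 'o' -> vowel (running count: 2)
  Position 5: 'd' -> consonant (running count: 2)
  Position 6: 'i' -> vowel (running count: 3)
  Position 7: 'f' -> consonant (running count: 3)
  Position 8: 'o' -> vowel (running count: 4)
  Position 9: 'w' -> consonant (running count: 4)
  Position 10: 'o' -> vowel (running count: 5)
Total vowels: 5

5


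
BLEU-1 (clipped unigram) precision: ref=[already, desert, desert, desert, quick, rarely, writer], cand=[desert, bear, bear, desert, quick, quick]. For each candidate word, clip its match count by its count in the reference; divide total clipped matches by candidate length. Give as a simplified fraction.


Reference word counts: {'already': 1, 'desert': 3, 'quick': 1, 'rarely': 1, 'writer': 1}
Checking each candidate word (with clipping):
  'desert' -> in reference (ref count 3, used 1/3) -> match (matches: 1)
  'bear' -> not in reference -> no match (matches: 1)
  'bear' -> not in reference -> no match (matches: 1)
  'desert' -> in reference (ref count 3, used 2/3) -> match (matches: 2)
  'quick' -> in reference (ref count 1, used 1/1) -> match (matches: 3)
  'quick' -> ref count 1 already used up (1/1) -> clipped, no match (matches: 3)
Clipped matches: 3, Candidate length: 6
Precision = 3/6 = 1/2

1/2


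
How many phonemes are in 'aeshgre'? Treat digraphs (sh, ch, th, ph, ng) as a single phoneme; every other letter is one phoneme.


Parsing 'aeshgre' greedily, digraphs first:
  'a' -> vowel phoneme (phonemes so far: 1)
  'e' -> vowel phoneme (phonemes so far: 2)
  'sh' -> digraph (1 consonant phoneme) (phonemes so far: 3)
  'g' -> consonant phoneme (phonemes so far: 4)
  'r' -> consonant phoneme (phonemes so far: 5)
  'e' -> vowel phoneme (phonemes so far: 6)
Total phonemes: 6

6


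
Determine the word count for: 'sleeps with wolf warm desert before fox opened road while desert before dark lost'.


Counting words by splitting on spaces:
  Word 1: 'sleeps'
  Word 2: 'with'
  Word 3: 'wolf'
  Word 4: 'warm'
  Word 5: 'desert'
  Word 6: 'before'
  Word 7: 'fox'
  Word 8: 'opened'
  Word 9: 'road'
  Word 10: 'while'
  Word 11: 'desert'
  Word 12: 'before'
  Word 13: 'dark'
  Word 14: 'lost'
Total words: 14

14


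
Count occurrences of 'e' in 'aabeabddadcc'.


Scanning 'aabeabddadcc' for 'e':
  Position 3: 'e' -> MATCH (count: 1)
Total occurrences of 'e': 1

1


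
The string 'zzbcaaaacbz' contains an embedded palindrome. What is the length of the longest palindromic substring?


Scanning 'zzbcaaaacbz' for palindromic substrings.
Substring at positions 1-10: 'zbcaaaacbz'.
Check: reverse('zbcaaaacbz') = 'zbcaaaacbz' -> palindrome confirmed.
Neighbouring characters ('z' / '-') break symmetry, so it cannot extend further.
No longer palindromic substring exists; longest length = 10

10


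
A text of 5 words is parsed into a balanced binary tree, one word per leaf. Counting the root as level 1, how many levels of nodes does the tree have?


In a balanced binary tree with n leaves the deepest leaf is ceil(log2(n)) edges below the root,
so counting node levels inclusive of root and leaves gives ceil(log2(n)) + 1 levels.
log2(5) = 2.3219
ceil(2.3219) = 3
levels = 3 + 1 = 4

4


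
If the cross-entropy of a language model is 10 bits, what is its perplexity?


Perplexity formula: PP = 2^H
H = 10
PP = 2^10
PP = 2^10 = 1024

1024


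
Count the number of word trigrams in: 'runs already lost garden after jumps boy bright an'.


Word trigrams from [9] words:
  Trigram 1: (runs already lost)
  Trigram 2: (already lost garden)
  Trigram 3: (lost garden after)
  Trigram 4: (garden after jumps)
  Trigram 5: (after jumps boy)
  Trigram 6: (jumps boy bright)
  Trigram 7: (boy bright an)
Total word trigrams: 9 - 2 = 7

7


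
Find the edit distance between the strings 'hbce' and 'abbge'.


Building DP table for s1='hbce' (len 4) and s2='abbge' (len 5):
       a  b  b  g  e
    0  1  2  3  4  5
  h 1  1  2  3  4  5
  b 2  2  1  2  3  4
  c 3  3  2  2  3  4
  e 4  4  3  3  3  3
Edit distance = dp[4][5] = 3

3


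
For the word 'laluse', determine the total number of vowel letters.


Scanning each character of 'laluse':
  Position 1: 'l' -> consonant (running count: 0)
  Position 2: 'a' -> vowel (running count: 1)
  Position 3: 'l' -> consonant (running count: 1)
  Position 4: 'u' -> vowel (running count: 2)
  Position 5: 's' -> consonant (running count: 2)
  Position 6: 'e' -> vowel (running count: 3)
Total vowels: 3

3


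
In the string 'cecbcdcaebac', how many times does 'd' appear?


Scanning 'cecbcdcaebac' for 'd':
  Position 5: 'd' -> MATCH (count: 1)
Total occurrences of 'd': 1

1


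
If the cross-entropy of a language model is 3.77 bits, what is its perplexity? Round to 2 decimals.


Perplexity formula: PP = 2^H
H = 3.77
PP = 2^3.77
Decompose: 2^3.77 = 2^3 * 2^0.77
2^3 = 8, 2^0.77 ~ 1.7052698
PP ~ 8 * 1.7052698 = 13.6421584
Rounded to 2 decimals: 13.64

13.64


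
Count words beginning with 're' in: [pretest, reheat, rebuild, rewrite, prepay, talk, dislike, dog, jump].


Checking each word for prefix 're':
  'pretest' -> no (count: 0)
  'reheat' -> YES, starts with 're' (count: 1)
  'rebuild' -> YES, starts with 're' (count: 2)
  'rewrite' -> YES, starts with 're' (count: 3)
  'prepay' -> no (count: 3)
  'talk' -> no (count: 3)
  'dislike' -> no (count: 3)
  'dog' -> no (count: 3)
  'jump' -> no (count: 3)
Total with prefix 're': 3

3


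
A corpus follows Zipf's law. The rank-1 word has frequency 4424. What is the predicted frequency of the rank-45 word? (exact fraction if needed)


Zipf's law: freq(rank) = f1 / rank
f1 = 4424, rank = 45
freq = 4424 / 45
GCD(4424, 45) = 1
Simplified: 4424/45

4424/45


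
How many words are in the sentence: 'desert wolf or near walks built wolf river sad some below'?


Counting words by splitting on spaces:
  Word 1: 'desert'
  Word 2: 'wolf'
  Word 3: 'or'
  Word 4: 'near'
  Word 5: 'walks'
  Word 6: 'built'
  Word 7: 'wolf'
  Word 8: 'river'
  Word 9: 'sad'
  Word 10: 'some'
  Word 11: 'below'
Total words: 11

11


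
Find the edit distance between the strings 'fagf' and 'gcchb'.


Building DP table for s1='fagf' (len 4) and s2='gcchb' (len 5):
       g  c  c  h  b
    0  1  2  3  4  5
  f 1  1  2  3  4  5
  a 2  2  2  3  4  5
  g 3  2  3  3  4  5
  f 4  3  3  4  4  5
Edit distance = dp[4][5] = 5

5


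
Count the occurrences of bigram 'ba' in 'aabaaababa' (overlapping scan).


Scanning 'aabaaababa' for bigram 'ba':
  Position 0: 'aa' -> no
  Position 1: 'ab' -> no
  Position 2: 'ba' -> MATCH
  Position 3: 'aa' -> no
  Position 4: 'aa' -> no
  Position 5: 'ab' -> no
  Position 6: 'ba' -> MATCH
  Position 7: 'ab' -> no
  Position 8: 'ba' -> MATCH
Total matches: 3

3


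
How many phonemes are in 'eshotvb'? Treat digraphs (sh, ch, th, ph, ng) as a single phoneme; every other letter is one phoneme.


Parsing 'eshotvb' greedily, digraphs first:
  'e' -> vowel phoneme (phonemes so far: 1)
  'sh' -> digraph (1 consonant phoneme) (phonemes so far: 2)
  'o' -> vowel phoneme (phonemes so far: 3)
  't' -> consonant phoneme (phonemes so far: 4)
  'v' -> consonant phoneme (phonemes so far: 5)
  'b' -> consonant phoneme (phonemes so far: 6)
Total phonemes: 6

6


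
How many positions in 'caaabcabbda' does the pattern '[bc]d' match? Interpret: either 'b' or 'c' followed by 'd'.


Pattern: [bc]d means either 'b' or 'c' followed by 'd'.
Scanning 'caaabcabbda' position-by-position:
  Pos 0: window 'ca' -> no
  Pos 1: window 'aa' -> no
  Pos 2: window 'aa' -> no
  Pos 3: window 'ab' -> no
  Pos 4: window 'bc' -> no
  Pos 5: window 'ca' -> no
  Pos 6: window 'ab' -> no
  Pos 7: window 'bb' -> no
  Pos 8: window 'bd' -> MATCH
  Pos 9: window 'da' -> no
  Pos 10: window 'a' -> no
Total matches: 1

1


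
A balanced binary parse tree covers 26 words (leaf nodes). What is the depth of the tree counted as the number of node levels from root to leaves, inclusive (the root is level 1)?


In a balanced binary tree with n leaves the deepest leaf is ceil(log2(n)) edges below the root,
so counting node levels inclusive of root and leaves gives ceil(log2(n)) + 1 levels.
log2(26) = 4.7004
ceil(4.7004) = 5
levels = 5 + 1 = 6

6


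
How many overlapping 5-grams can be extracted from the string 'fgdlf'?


String 'fgdlf' has length L = 5.
Number of overlapping n-grams = L - n + 1
Substituting: 5 - 5 + 1 = 1

1


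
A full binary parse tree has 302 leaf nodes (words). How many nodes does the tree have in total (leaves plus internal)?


Leaf nodes (terminals): 302
Internal nodes = n - 1 = 302 - 1 = 301
Total = leaves + internal = 302 + 301 = 603

603


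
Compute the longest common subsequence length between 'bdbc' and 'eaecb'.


DP table for LCS of 'bdbc' and 'eaecb':
       e  a  e  c  b
    0  0  0  0  0  0
  b 0  0  0  0  0  1
  d 0  0  0  0  0  1
  b 0  0  0  0  0  1
  c 0  0  0  0  1  1
LCS: 'b'
LCS length = 1

1


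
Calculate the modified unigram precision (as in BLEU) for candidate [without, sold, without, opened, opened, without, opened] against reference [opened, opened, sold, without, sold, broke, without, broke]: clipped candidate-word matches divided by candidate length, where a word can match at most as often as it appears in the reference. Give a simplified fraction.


Reference word counts: {'broke': 2, 'opened': 2, 'sold': 2, 'without': 2}
Checking each candidate word (with clipping):
  'without' -> in reference (ref count 2, used 1/2) -> match (matches: 1)
  'sold' -> in reference (ref count 2, used 1/2) -> match (matches: 2)
  'without' -> in reference (ref count 2, used 2/2) -> match (matches: 3)
  'opened' -> in reference (ref count 2, used 1/2) -> match (matches: 4)
  'opened' -> in reference (ref count 2, used 2/2) -> match (matches: 5)
  'without' -> ref count 2 already used up (2/2) -> clipped, no match (matches: 5)
  'opened' -> ref count 2 already used up (2/2) -> clipped, no match (matches: 5)
Clipped matches: 5, Candidate length: 7
Precision = 5/7

5/7


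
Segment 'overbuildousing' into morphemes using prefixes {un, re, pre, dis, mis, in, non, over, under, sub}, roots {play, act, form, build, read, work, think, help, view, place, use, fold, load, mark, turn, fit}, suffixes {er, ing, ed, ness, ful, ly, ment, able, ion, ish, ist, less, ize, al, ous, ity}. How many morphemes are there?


Segmenting 'overbuildousing' against the inventory:
  'over' -> prefix (morpheme 1)
  'build' -> root (morpheme 2)
  'ous' -> suffix (morpheme 3)
  'ing' -> suffix (morpheme 4)
Total morphemes: 4

4


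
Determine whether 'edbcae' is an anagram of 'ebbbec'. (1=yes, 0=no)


Sort characters of 'edbcae': 'abcdee'
Sort characters of 'ebbbec': 'bbbcee'
Sorted forms differ -> they are NOT anagrams
Result: 0

0


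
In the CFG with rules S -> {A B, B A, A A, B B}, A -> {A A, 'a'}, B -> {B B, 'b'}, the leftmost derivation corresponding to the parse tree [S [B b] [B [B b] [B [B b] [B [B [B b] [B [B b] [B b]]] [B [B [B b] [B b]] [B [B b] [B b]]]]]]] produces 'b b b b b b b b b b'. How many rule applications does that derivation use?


Every bracketed nonterminal node [X ...] in the tree is produced by exactly one rule application.
Reading the tree off as a leftmost derivation:
  Step 1: S  =>  B B   (applied S -> B B)
  Step 2: B B  =>  b B   (applied B -> b)
  Step 3: b B  =>  b B B   (applied B -> B B)
  Step 4: b B B  =>  b b B   (applied B -> b)
  Step 5: b b B  =>  b b B B   (applied B -> B B)
  Step 6: b b B B  =>  b b b B   (applied B -> b)
  Step 7: b b b B  =>  b b b B B   (applied B -> B B)
  Step 8: b b b B B  =>  b b b B B B   (applied B -> B B)
  Step 9: b b b B B B  =>  b b b b B B   (applied B -> b)
  Step 10: b b b b B B  =>  b b b b B B B   (applied B -> B B)
  Step 11: b b b b B B B  =>  b b b b b B B   (applied B -> b)
  Step 12: b b b b b B B  =>  b b b b b b B   (applied B -> b)
  Step 13: b b b b b b B  =>  b b b b b b B B   (applied B -> B B)
  Step 14: b b b b b b B B  =>  b b b b b b B B B   (applied B -> B B)
  Step 15: b b b b b b B B B  =>  b b b b b b b B B   (applied B -> b)
  Step 16: b b b b b b b B B  =>  b b b b b b b b B   (applied B -> b)
  Step 17: b b b b b b b b B  =>  b b b b b b b b B B   (applied B -> B B)
  Step 18: b b b b b b b b B B  =>  b b b b b b b b b B   (applied B -> b)
  Step 19: b b b b b b b b b B  =>  b b b b b b b b b b   (applied B -> b)
Final yield: b b b b b b b b b b
Total rewrite steps: 19

19


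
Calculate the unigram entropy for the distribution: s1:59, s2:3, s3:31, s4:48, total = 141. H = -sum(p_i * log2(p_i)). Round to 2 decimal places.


Computing entropy H = -sum(p_i * log2(p_i)):
  s1: p = 59/141 = 0.4184, -p*log2(p) = 0.5259
  s2: p = 3/141 = 0.0213, -p*log2(p) = 0.1182
  s3: p = 31/141 = 0.2199, -p*log2(p) = 0.4805
  s4: p = 48/141 = 0.3404, -p*log2(p) = 0.5292
H = sum of terms = 1.6538
Rounded to 2 decimals: 1.65

1.65


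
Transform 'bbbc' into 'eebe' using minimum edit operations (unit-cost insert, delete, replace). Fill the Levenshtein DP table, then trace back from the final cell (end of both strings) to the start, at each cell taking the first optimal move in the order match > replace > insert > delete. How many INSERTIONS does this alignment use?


Edit distance = 3. Backtracking from cell (4, 4) with preference match > replace > insert > delete,
then listing the resulting alignment 'bbbc' -> 'eebe' left to right:
  Step 1: replace b->e
  Step 2: replace b->e
  Step 3: keep 'b'
  Step 4: replace c->e
Total insertions: 0

0


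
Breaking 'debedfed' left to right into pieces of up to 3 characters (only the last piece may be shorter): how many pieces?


'debedfed' has 8 characters.
Chunking with max size 3:
  Chunk 1: 'deb' (positions 0-2)
  Chunk 2: 'edf' (positions 3-5)
  Chunk 3: 'ed' (positions 6-7)
Total chunks: ceil(8 / 3) = 3

3


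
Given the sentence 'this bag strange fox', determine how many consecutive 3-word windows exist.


Word trigrams from [4] words:
  Trigram 1: (this bag strange)
  Trigram 2: (bag strange fox)
Total word trigrams: 4 - 2 = 2

2


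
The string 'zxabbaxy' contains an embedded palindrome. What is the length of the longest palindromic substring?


Scanning 'zxabbaxy' for palindromic substrings.
Substring at positions 1-6: 'xabbax'.
Check: reverse('xabbax') = 'xabbax' -> palindrome confirmed.
Neighbouring characters ('z' / 'y') break symmetry, so it cannot extend further.
No longer palindromic substring exists; longest length = 6

6


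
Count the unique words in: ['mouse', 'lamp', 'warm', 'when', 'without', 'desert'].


Listing all tokens and tracking unique types:
  Token 1: 'mouse' -> NEW (unique so far: 1)
  Token 2: 'lamp' -> NEW (unique so far: 2)
  Token 3: 'warm' -> NEW (unique so far: 3)
  Token 4: 'when' -> NEW (unique so far: 4)
  Token 5: 'without' -> NEW (unique so far: 5)
  Token 6: 'desert' -> NEW (unique so far: 6)
Unique types: ('desert', 'lamp', 'mouse', 'warm', 'when', 'without')
Vocabulary size: 6

6


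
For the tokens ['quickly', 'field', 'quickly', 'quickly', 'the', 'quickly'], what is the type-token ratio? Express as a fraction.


Tokens: 6
Unique types: ('field', 'quickly', 'the') = 3
TTR = 3/6
Simplify: divide both by 3 -> 1/2
TTR = 1/2

1/2


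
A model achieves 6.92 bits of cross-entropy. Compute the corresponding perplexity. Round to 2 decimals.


Perplexity formula: PP = 2^H
H = 6.92
PP = 2^6.92
Decompose: 2^6.92 = 2^6 * 2^0.92
2^6 = 64, 2^0.92 ~ 1.8921153
PP ~ 64 * 1.8921153 = 121.0953792
Rounded to 2 decimals: 121.10

121.10


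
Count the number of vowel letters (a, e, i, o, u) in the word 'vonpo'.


Scanning each character of 'vonpo':
  Position 1: 'v' -> consonant (running count: 0)
  Position 2: 'o' -> vowel (running count: 1)
  Position 3: 'n' -> consonant (running count: 1)
  Position 4: 'p' -> consonant (running count: 1)
  Position 5: 'o' -> vowel (running count: 2)
Total vowels: 2

2


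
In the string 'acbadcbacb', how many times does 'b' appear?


Scanning 'acbadcbacb' for 'b':
  Position 2: 'b' -> MATCH (count: 1)
  Position 6: 'b' -> MATCH (count: 2)
  Position 9: 'b' -> MATCH (count: 3)
Total occurrences of 'b': 3

3


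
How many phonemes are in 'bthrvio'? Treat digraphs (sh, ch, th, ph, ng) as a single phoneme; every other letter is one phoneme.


Parsing 'bthrvio' greedily, digraphs first:
  'b' -> consonant phoneme (phonemes so far: 1)
  'th' -> digraph (1 consonant phoneme) (phonemes so far: 2)
  'r' -> consonant phoneme (phonemes so far: 3)
  'v' -> consonant phoneme (phonemes so far: 4)
  'i' -> vowel phoneme (phonemes so far: 5)
  'o' -> vowel phoneme (phonemes so far: 6)
Total phonemes: 6

6


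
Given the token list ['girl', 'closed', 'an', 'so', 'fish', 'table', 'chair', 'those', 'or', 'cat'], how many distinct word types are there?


Listing all tokens and tracking unique types:
  Token 1: 'girl' -> NEW (unique so far: 1)
  Token 2: 'closed' -> NEW (unique so far: 2)
  Token 3: 'an' -> NEW (unique so far: 3)
  Token 4: 'so' -> NEW (unique so far: 4)
  Token 5: 'fish' -> NEW (unique so far: 5)
  Token 6: 'table' -> NEW (unique so far: 6)
  Token 7: 'chair' -> NEW (unique so far: 7)
  Token 8: 'those' -> NEW (unique so far: 8)
  Token 9: 'or' -> NEW (unique so far: 9)
  Token 10: 'cat' -> NEW (unique so far: 10)
Unique types: ('an', 'cat', 'chair', 'closed', 'fish', 'girl', 'or', 'so', 'table', 'those')
Vocabulary size: 10

10


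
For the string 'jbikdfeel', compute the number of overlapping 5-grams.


String 'jbikdfeel' has length L = 9.
Number of overlapping n-grams = L - n + 1
Substituting: 9 - 5 + 1 = 5

5


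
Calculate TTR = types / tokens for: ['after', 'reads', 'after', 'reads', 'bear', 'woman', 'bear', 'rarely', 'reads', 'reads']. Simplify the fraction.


Tokens: 10
Unique types: ('after', 'bear', 'rarely', 'reads', 'woman') = 5
TTR = 5/10
Simplify: divide both by 5 -> 1/2
TTR = 1/2

1/2


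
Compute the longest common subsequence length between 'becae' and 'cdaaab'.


DP table for LCS of 'becae' and 'cdaaab':
       c  d  a  a  a  b
    0  0  0  0  0  0  0
  b 0  0  0  0  0  0  1
  e 0  0  0  0  0  0  1
  c 0  1  1  1  1  1  1
  a 0  1  1  2  2  2  2
  e 0  1  1  2  2  2  2
LCS: 'ca'
LCS length = 2

2


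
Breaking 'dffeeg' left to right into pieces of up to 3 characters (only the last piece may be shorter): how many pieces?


'dffeeg' has 6 characters.
Chunking with max size 3:
  Chunk 1: 'dff' (positions 0-2)
  Chunk 2: 'eeg' (positions 3-5)
Total chunks: ceil(6 / 3) = 2

2


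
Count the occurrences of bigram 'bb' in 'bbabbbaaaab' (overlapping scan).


Scanning 'bbabbbaaaab' for bigram 'bb':
  Position 0: 'bb' -> MATCH
  Position 1: 'ba' -> no
  Position 2: 'ab' -> no
  Position 3: 'bb' -> MATCH
  Position 4: 'bb' -> MATCH
  Position 5: 'ba' -> no
  Position 6: 'aa' -> no
  Position 7: 'aa' -> no
  Position 8: 'aa' -> no
  Position 9: 'ab' -> no
Total matches: 3

3


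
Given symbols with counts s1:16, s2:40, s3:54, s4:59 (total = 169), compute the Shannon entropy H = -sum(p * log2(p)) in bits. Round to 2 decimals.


Computing entropy H = -sum(p_i * log2(p_i)):
  s1: p = 16/169 = 0.0947, -p*log2(p) = 0.3220
  s2: p = 40/169 = 0.2367, -p*log2(p) = 0.4921
  s3: p = 54/169 = 0.3195, -p*log2(p) = 0.5259
  s4: p = 59/169 = 0.3491, -p*log2(p) = 0.5300
H = sum of terms = 1.8700
Rounded to 2 decimals: 1.87

1.87
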